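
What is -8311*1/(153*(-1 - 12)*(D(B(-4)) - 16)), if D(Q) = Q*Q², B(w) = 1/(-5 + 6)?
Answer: -8311/29835 ≈ -0.27857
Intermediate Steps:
B(w) = 1 (B(w) = 1/1 = 1)
D(Q) = Q³
-8311*1/(153*(-1 - 12)*(D(B(-4)) - 16)) = -8311*1/(153*(-1 - 12)*(1³ - 16)) = -8311*(-1/(1989*(1 - 16))) = -8311/(-13*(-15)*153) = -8311/(195*153) = -8311/29835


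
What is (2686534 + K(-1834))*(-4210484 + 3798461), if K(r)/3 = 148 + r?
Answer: -1104829785948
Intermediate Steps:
K(r) = 444 + 3*r (K(r) = 3*(148 + r) = 444 + 3*r)
(2686534 + K(-1834))*(-4210484 + 3798461) = (2686534 + (444 + 3*(-1834)))*(-4210484 + 3798461) = (2686534 + (444 - 5502))*(-412023) = (2686534 - 5058)*(-412023) = 2681476*(-412023) = -1104829785948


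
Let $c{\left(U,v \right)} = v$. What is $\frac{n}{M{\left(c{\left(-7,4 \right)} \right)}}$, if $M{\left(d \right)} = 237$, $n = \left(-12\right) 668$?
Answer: $- \frac{2672}{79} \approx -33.823$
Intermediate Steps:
$n = -8016$
$\frac{n}{M{\left(c{\left(-7,4 \right)} \right)}} = - \frac{8016}{237} = \left(-8016\right) \frac{1}{237} = - \frac{2672}{79}$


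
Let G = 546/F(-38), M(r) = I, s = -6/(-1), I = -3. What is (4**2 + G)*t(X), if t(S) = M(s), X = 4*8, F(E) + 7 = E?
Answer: -58/5 ≈ -11.600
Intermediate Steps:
F(E) = -7 + E
s = 6 (s = -6*(-1) = 6)
X = 32
M(r) = -3
G = -182/15 (G = 546/(-7 - 38) = 546/(-45) = 546*(-1/45) = -182/15 ≈ -12.133)
t(S) = -3
(4**2 + G)*t(X) = (4**2 - 182/15)*(-3) = (16 - 182/15)*(-3) = (58/15)*(-3) = -58/5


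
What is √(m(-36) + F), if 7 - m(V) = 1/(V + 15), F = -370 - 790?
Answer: 2*I*√127113/21 ≈ 33.955*I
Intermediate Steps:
F = -1160
m(V) = 7 - 1/(15 + V) (m(V) = 7 - 1/(V + 15) = 7 - 1/(15 + V))
√(m(-36) + F) = √((104 + 7*(-36))/(15 - 36) - 1160) = √((104 - 252)/(-21) - 1160) = √(-1/21*(-148) - 1160) = √(148/21 - 1160) = √(-24212/21) = 2*I*√127113/21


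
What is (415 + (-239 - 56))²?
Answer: 14400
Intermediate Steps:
(415 + (-239 - 56))² = (415 - 295)² = 120² = 14400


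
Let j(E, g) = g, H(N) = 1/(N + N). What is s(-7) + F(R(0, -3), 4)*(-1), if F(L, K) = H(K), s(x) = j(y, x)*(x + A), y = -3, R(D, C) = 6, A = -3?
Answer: 559/8 ≈ 69.875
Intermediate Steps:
H(N) = 1/(2*N)
s(x) = x*(-3 + x) (s(x) = x*(x - 3) = x*(-3 + x))
F(L, K) = 1/(2*K)
s(-7) + F(R(0, -3), 4)*(-1) = -7*(-3 - 7) + ((½)/4)*(-1) = -7*(-10) + ((½)*(¼))*(-1) = 70 + (⅛)*(-1) = 70 - ⅛ = 559/8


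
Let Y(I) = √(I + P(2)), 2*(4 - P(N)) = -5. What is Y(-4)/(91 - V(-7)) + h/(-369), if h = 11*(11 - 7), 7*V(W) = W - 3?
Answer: -44/369 + 7*√10/1294 ≈ -0.10213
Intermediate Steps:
P(N) = 13/2 (P(N) = 4 - ½*(-5) = 4 + 5/2 = 13/2)
V(W) = -3/7 + W/7 (V(W) = (W - 3)/7 = (-3 + W)/7 = -3/7 + W/7)
Y(I) = √(13/2 + I) (Y(I) = √(I + 13/2) = √(13/2 + I))
h = 44 (h = 11*4 = 44)
Y(-4)/(91 - V(-7)) + h/(-369) = (√(26 + 4*(-4))/2)/(91 - (-3/7 + (⅐)*(-7))) + 44/(-369) = (√(26 - 16)/2)/(91 - (-3/7 - 1)) + 44*(-1/369) = (√10/2)/(91 - 1*(-10/7)) - 44/369 = (√10/2)/(91 + 10/7) - 44/369 = (√10/2)/(647/7) - 44/369 = (√10/2)*(7/647) - 44/369 = 7*√10/1294 - 44/369 = -44/369 + 7*√10/1294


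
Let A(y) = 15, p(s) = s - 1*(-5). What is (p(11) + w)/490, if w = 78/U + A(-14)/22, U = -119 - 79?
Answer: 215/6468 ≈ 0.033241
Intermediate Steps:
p(s) = 5 + s (p(s) = s + 5 = 5 + s)
U = -198
w = 19/66 (w = 78/(-198) + 15/22 = 78*(-1/198) + 15*(1/22) = -13/33 + 15/22 = 19/66 ≈ 0.28788)
(p(11) + w)/490 = ((5 + 11) + 19/66)/490 = (16 + 19/66)*(1/490) = (1075/66)*(1/490) = 215/6468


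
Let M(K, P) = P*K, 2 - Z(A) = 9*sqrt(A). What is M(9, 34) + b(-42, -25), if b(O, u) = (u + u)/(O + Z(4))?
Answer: 8899/29 ≈ 306.86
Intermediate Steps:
Z(A) = 2 - 9*sqrt(A)
M(K, P) = K*P
b(O, u) = 2*u/(-16 + O) (b(O, u) = (u + u)/(O + (2 - 9*sqrt(4))) = (2*u)/(O + (2 - 9*2)) = (2*u)/(O + (2 - 18)) = (2*u)/(O - 16) = (2*u)/(-16 + O) = 2*u/(-16 + O))
M(9, 34) + b(-42, -25) = 9*34 + 2*(-25)/(-16 - 42) = 306 + 2*(-25)/(-58) = 306 + 2*(-25)*(-1/58) = 306 + 25/29 = 8899/29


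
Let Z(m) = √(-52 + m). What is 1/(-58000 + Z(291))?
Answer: -58000/3363999761 - √239/3363999761 ≈ -1.7246e-5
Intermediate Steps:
1/(-58000 + Z(291)) = 1/(-58000 + √(-52 + 291)) = 1/(-58000 + √239)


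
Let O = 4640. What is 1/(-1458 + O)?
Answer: 1/3182 ≈ 0.00031427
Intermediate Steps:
1/(-1458 + O) = 1/(-1458 + 4640) = 1/3182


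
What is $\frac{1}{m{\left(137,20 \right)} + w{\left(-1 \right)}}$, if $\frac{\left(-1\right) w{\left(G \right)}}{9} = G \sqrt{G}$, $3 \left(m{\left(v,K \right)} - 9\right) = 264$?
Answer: $\frac{97}{9490} - \frac{9 i}{9490} \approx 0.010221 - 0.00094837 i$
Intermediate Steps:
$m{\left(v,K \right)} = 97$ ($m{\left(v,K \right)} = 9 + \frac{1}{3} \cdot 264 = 9 + 88 = 97$)
$w{\left(G \right)} = - 9 G^{\frac{3}{2}}$ ($w{\left(G \right)} = - 9 G \sqrt{G} = - 9 G^{\frac{3}{2}}$)
$\frac{1}{m{\left(137,20 \right)} + w{\left(-1 \right)}} = \frac{1}{97 - 9 \left(-1\right)^{\frac{3}{2}}} = \frac{1}{97 - 9 \left(- i\right)} = \frac{1}{97 + 9 i} = \frac{97 - 9 i}{9490}$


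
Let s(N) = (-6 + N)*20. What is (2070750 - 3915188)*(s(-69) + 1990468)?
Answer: -3668528159984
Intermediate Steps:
s(N) = -120 + 20*N
(2070750 - 3915188)*(s(-69) + 1990468) = (2070750 - 3915188)*((-120 + 20*(-69)) + 1990468) = -1844438*((-120 - 1380) + 1990468) = -1844438*(-1500 + 1990468) = -1844438*1988968 = -3668528159984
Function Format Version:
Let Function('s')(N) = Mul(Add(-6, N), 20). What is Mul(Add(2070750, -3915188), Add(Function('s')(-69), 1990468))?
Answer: -3668528159984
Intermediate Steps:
Function('s')(N) = Add(-120, Mul(20, N))
Mul(Add(2070750, -3915188), Add(Function('s')(-69), 1990468)) = Mul(Add(2070750, -3915188), Add(Add(-120, Mul(20, -69)), 1990468)) = Mul(-1844438, Add(Add(-120, -1380), 1990468)) = Mul(-1844438, Add(-1500, 1990468)) = Mul(-1844438, 1988968) = -3668528159984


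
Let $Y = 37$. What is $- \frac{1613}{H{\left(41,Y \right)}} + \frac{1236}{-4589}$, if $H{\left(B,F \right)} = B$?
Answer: $- \frac{7452733}{188149} \approx -39.611$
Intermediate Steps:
$- \frac{1613}{H{\left(41,Y \right)}} + \frac{1236}{-4589} = - \frac{1613}{41} + \frac{1236}{-4589} = \left(-1613\right) \frac{1}{41} + 1236 \left(- \frac{1}{4589}\right) = - \frac{1613}{41} - \frac{1236}{4589} = - \frac{7452733}{188149}$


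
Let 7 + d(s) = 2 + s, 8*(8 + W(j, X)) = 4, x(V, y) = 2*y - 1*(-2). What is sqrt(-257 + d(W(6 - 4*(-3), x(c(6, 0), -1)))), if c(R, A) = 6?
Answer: 7*I*sqrt(22)/2 ≈ 16.416*I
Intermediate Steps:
x(V, y) = 2 + 2*y (x(V, y) = 2*y + 2 = 2 + 2*y)
W(j, X) = -15/2 (W(j, X) = -8 + (1/8)*4 = -8 + 1/2 = -15/2)
d(s) = -5 + s (d(s) = -7 + (2 + s) = -5 + s)
sqrt(-257 + d(W(6 - 4*(-3), x(c(6, 0), -1)))) = sqrt(-257 + (-5 - 15/2)) = sqrt(-257 - 25/2) = sqrt(-539/2) = 7*I*sqrt(22)/2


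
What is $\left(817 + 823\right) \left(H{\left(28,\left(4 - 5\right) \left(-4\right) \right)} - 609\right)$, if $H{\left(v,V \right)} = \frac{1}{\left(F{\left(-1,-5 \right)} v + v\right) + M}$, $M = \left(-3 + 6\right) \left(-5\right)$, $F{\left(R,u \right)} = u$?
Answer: $- \frac{126844160}{127} \approx -9.9877 \cdot 10^{5}$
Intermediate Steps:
$M = -15$ ($M = 3 \left(-5\right) = -15$)
$H{\left(v,V \right)} = \frac{1}{-15 - 4 v}$ ($H{\left(v,V \right)} = \frac{1}{\left(- 5 v + v\right) - 15} = \frac{1}{- 4 v - 15} = \frac{1}{-15 - 4 v}$)
$\left(817 + 823\right) \left(H{\left(28,\left(4 - 5\right) \left(-4\right) \right)} - 609\right) = \left(817 + 823\right) \left(\frac{1}{-15 - 112} - 609\right) = 1640 \left(\frac{1}{-15 - 112} - 609\right) = 1640 \left(\frac{1}{-127} - 609\right) = 1640 \left(- \frac{1}{127} - 609\right) = 1640 \left(- \frac{77344}{127}\right) = - \frac{126844160}{127}$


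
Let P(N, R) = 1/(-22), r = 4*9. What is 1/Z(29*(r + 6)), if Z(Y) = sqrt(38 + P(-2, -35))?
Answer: sqrt(18370)/835 ≈ 0.16232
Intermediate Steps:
r = 36
P(N, R) = -1/22
Z(Y) = sqrt(18370)/22 (Z(Y) = sqrt(38 - 1/22) = sqrt(835/22) = sqrt(18370)/22)
1/Z(29*(r + 6)) = 1/(sqrt(18370)/22) = sqrt(18370)/835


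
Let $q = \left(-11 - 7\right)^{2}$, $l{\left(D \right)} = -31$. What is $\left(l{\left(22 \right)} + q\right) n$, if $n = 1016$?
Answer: $297688$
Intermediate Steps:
$q = 324$ ($q = \left(-18\right)^{2} = 324$)
$\left(l{\left(22 \right)} + q\right) n = \left(-31 + 324\right) 1016 = 293 \cdot 1016 = 297688$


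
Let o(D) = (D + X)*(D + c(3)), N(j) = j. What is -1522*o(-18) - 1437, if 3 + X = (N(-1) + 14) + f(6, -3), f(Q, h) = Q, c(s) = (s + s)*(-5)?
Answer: -147549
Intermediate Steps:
c(s) = -10*s (c(s) = (2*s)*(-5) = -10*s)
X = 16 (X = -3 + ((-1 + 14) + 6) = -3 + (13 + 6) = -3 + 19 = 16)
o(D) = (-30 + D)*(16 + D) (o(D) = (D + 16)*(D - 10*3) = (16 + D)*(D - 30) = (16 + D)*(-30 + D) = (-30 + D)*(16 + D))
-1522*o(-18) - 1437 = -1522*(-480 + (-18)**2 - 14*(-18)) - 1437 = -1522*(-480 + 324 + 252) - 1437 = -1522*96 - 1437 = -146112 - 1437 = -147549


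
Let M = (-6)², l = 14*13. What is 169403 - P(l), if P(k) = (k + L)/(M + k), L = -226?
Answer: 18464949/109 ≈ 1.6940e+5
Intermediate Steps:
l = 182
M = 36
P(k) = (-226 + k)/(36 + k) (P(k) = (k - 226)/(36 + k) = (-226 + k)/(36 + k))
169403 - P(l) = 169403 - (-226 + 182)/(36 + 182) = 169403 - (-44)/218 = 169403 - 1*(-22/109) = 169403 + 22/109 = 18464949/109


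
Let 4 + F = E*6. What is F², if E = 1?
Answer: 4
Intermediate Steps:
F = 2 (F = -4 + 1*6 = -4 + 6 = 2)
F² = 2² = 4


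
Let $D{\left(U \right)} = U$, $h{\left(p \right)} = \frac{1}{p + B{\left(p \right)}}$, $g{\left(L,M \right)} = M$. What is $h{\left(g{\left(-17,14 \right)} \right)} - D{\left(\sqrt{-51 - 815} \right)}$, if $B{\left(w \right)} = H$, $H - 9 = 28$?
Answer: $\frac{1}{51} - i \sqrt{866} \approx 0.019608 - 29.428 i$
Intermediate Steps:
$H = 37$ ($H = 9 + 28 = 37$)
$B{\left(w \right)} = 37$
$h{\left(p \right)} = \frac{1}{37 + p}$ ($h{\left(p \right)} = \frac{1}{p + 37} = \frac{1}{37 + p}$)
$h{\left(g{\left(-17,14 \right)} \right)} - D{\left(\sqrt{-51 - 815} \right)} = \frac{1}{37 + 14} - \sqrt{-51 - 815} = \frac{1}{51} - \sqrt{-866} = \frac{1}{51} - i \sqrt{866}$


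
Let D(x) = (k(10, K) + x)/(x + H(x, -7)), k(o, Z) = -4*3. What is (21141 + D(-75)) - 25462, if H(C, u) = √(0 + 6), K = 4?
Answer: -8091058/1873 + 29*√6/1873 ≈ -4319.8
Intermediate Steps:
k(o, Z) = -12
H(C, u) = √6
D(x) = (-12 + x)/(x + √6)
(21141 + D(-75)) - 25462 = (21141 + (-12 - 75)/(-75 + √6)) - 25462 = (21141 - 87/(-75 + √6)) - 25462 = -4321 - 87/(-75 + √6)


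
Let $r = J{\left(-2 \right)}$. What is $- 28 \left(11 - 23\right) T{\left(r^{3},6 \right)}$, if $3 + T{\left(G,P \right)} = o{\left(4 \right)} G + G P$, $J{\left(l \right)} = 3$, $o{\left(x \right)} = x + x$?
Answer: $126000$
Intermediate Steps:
$o{\left(x \right)} = 2 x$
$r = 3$
$T{\left(G,P \right)} = -3 + 8 G + G P$ ($T{\left(G,P \right)} = -3 + \left(2 \cdot 4 G + G P\right) = -3 + \left(8 G + G P\right) = -3 + 8 G + G P$)
$- 28 \left(11 - 23\right) T{\left(r^{3},6 \right)} = - 28 \left(11 - 23\right) \left(-3 + 8 \cdot 3^{3} + 3^{3} \cdot 6\right) = - 28 \left(11 - 23\right) \left(-3 + 8 \cdot 27 + 27 \cdot 6\right) = \left(-28\right) \left(-12\right) \left(-3 + 216 + 162\right) = 336 \cdot 375 = 126000$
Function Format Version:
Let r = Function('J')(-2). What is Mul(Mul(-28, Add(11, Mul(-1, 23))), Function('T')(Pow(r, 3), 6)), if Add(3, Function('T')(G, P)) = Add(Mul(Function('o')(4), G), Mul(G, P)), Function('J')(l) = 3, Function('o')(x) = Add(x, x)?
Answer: 126000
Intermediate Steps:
Function('o')(x) = Mul(2, x)
r = 3
Function('T')(G, P) = Add(-3, Mul(8, G), Mul(G, P)) (Function('T')(G, P) = Add(-3, Add(Mul(Mul(2, 4), G), Mul(G, P))) = Add(-3, Add(Mul(8, G), Mul(G, P))) = Add(-3, Mul(8, G), Mul(G, P)))
Mul(Mul(-28, Add(11, Mul(-1, 23))), Function('T')(Pow(r, 3), 6)) = Mul(Mul(-28, Add(11, Mul(-1, 23))), Add(-3, Mul(8, Pow(3, 3)), Mul(Pow(3, 3), 6))) = Mul(Mul(-28, Add(11, -23)), Add(-3, Mul(8, 27), Mul(27, 6))) = Mul(Mul(-28, -12), Add(-3, 216, 162)) = Mul(336, 375) = 126000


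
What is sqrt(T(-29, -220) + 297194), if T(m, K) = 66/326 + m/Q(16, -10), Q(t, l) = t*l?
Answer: sqrt(12633852129010)/6520 ≈ 545.16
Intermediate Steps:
Q(t, l) = l*t
T(m, K) = 33/163 - m/160 (T(m, K) = 66/326 + m/((-10*16)) = 66*(1/326) + m/(-160) = 33/163 + m*(-1/160) = 33/163 - m/160)
sqrt(T(-29, -220) + 297194) = sqrt((33/163 - 1/160*(-29)) + 297194) = sqrt((33/163 + 29/160) + 297194) = sqrt(10007/26080 + 297194) = sqrt(7750829527/26080) = sqrt(12633852129010)/6520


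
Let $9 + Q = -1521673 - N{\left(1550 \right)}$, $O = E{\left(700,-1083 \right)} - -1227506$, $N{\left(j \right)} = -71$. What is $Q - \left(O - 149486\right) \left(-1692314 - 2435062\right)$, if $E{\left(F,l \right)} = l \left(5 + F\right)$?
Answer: $1298078867269$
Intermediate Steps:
$O = 463991$ ($O = - 1083 \left(5 + 700\right) - -1227506 = \left(-1083\right) 705 + 1227506 = -763515 + 1227506 = 463991$)
$Q = -1521611$ ($Q = -9 - 1521602 = -1521611$)
$Q - \left(O - 149486\right) \left(-1692314 - 2435062\right) = -1521611 - \left(463991 - 149486\right) \left(-1692314 - 2435062\right) = -1521611 - 314505 \left(-4127376\right) = -1521611 - -1298080388880 = -1521611 + 1298080388880 = 1298078867269$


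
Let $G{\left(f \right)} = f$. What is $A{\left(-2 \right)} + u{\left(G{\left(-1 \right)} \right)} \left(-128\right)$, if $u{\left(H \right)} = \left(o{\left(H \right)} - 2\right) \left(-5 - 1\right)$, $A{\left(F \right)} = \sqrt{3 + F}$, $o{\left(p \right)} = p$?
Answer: $-2303$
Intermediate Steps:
$u{\left(H \right)} = 12 - 6 H$ ($u{\left(H \right)} = \left(H - 2\right) \left(-5 - 1\right) = \left(-2 + H\right) \left(-6\right) = 12 - 6 H$)
$A{\left(-2 \right)} + u{\left(G{\left(-1 \right)} \right)} \left(-128\right) = \sqrt{3 - 2} + \left(12 - -6\right) \left(-128\right) = \sqrt{1} + \left(12 + 6\right) \left(-128\right) = 1 + 18 \left(-128\right) = 1 - 2304 = -2303$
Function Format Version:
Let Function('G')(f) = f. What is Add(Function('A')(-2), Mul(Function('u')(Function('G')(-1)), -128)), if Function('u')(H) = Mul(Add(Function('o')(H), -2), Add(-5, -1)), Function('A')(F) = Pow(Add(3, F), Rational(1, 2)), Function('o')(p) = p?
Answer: -2303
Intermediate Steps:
Function('u')(H) = Add(12, Mul(-6, H)) (Function('u')(H) = Mul(Add(H, -2), Add(-5, -1)) = Mul(Add(-2, H), -6) = Add(12, Mul(-6, H)))
Add(Function('A')(-2), Mul(Function('u')(Function('G')(-1)), -128)) = Add(Pow(Add(3, -2), Rational(1, 2)), Mul(Add(12, Mul(-6, -1)), -128)) = Add(Pow(1, Rational(1, 2)), Mul(Add(12, 6), -128)) = Add(1, Mul(18, -128)) = Add(1, -2304) = -2303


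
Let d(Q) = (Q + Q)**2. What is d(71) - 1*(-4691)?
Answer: 24855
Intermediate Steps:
d(Q) = 4*Q**2 (d(Q) = (2*Q)**2 = 4*Q**2)
d(71) - 1*(-4691) = 4*71**2 - 1*(-4691) = 4*5041 + 4691 = 20164 + 4691 = 24855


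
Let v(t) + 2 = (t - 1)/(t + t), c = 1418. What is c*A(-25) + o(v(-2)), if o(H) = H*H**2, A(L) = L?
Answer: -2268925/64 ≈ -35452.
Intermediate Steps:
v(t) = -2 + (-1 + t)/(2*t) (v(t) = -2 + (t - 1)/(t + t) = -2 + (-1 + t)/((2*t)) = -2 + (-1 + t)*(1/(2*t)) = -2 + (-1 + t)/(2*t))
o(H) = H**3
c*A(-25) + o(v(-2)) = 1418*(-25) + ((1/2)*(-1 - 3*(-2))/(-2))**3 = -35450 + ((1/2)*(-1/2)*(-1 + 6))**3 = -35450 + ((1/2)*(-1/2)*5)**3 = -35450 + (-5/4)**3 = -35450 - 125/64 = -2268925/64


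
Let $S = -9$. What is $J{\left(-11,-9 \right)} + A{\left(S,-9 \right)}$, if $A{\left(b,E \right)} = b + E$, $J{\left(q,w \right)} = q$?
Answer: $-29$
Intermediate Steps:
$A{\left(b,E \right)} = E + b$
$J{\left(-11,-9 \right)} + A{\left(S,-9 \right)} = -11 - 18 = -29$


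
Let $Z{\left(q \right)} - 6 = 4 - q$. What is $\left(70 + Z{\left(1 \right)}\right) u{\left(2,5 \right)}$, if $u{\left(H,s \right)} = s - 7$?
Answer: $-158$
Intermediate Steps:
$Z{\left(q \right)} = 10 - q$ ($Z{\left(q \right)} = 6 - \left(-4 + q\right) = 10 - q$)
$u{\left(H,s \right)} = -7 + s$ ($u{\left(H,s \right)} = s - 7 = -7 + s$)
$\left(70 + Z{\left(1 \right)}\right) u{\left(2,5 \right)} = \left(70 + \left(10 - 1\right)\right) \left(-7 + 5\right) = \left(70 + \left(10 - 1\right)\right) \left(-2\right) = \left(70 + 9\right) \left(-2\right) = 79 \left(-2\right) = -158$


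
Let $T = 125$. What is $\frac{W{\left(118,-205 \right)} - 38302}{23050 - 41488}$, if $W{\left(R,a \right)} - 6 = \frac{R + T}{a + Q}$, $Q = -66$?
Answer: $\frac{1482637}{713814} \approx 2.0771$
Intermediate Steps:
$W{\left(R,a \right)} = 6 + \frac{125 + R}{-66 + a}$ ($W{\left(R,a \right)} = 6 + \frac{R + 125}{a - 66} = 6 + \frac{125 + R}{-66 + a}$)
$\frac{W{\left(118,-205 \right)} - 38302}{23050 - 41488} = \frac{\frac{-271 + 118 + 6 \left(-205\right)}{-66 - 205} - 38302}{23050 - 41488} = \frac{\frac{-271 + 118 - 1230}{-271} - 38302}{-18438} = \left(\left(- \frac{1}{271}\right) \left(-1383\right) - 38302\right) \left(- \frac{1}{18438}\right) = \left(\frac{1383}{271} - 38302\right) \left(- \frac{1}{18438}\right) = \left(- \frac{10378459}{271}\right) \left(- \frac{1}{18438}\right) = \frac{1482637}{713814}$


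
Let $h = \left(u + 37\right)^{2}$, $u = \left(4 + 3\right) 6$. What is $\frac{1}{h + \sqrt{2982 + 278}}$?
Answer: $\frac{6241}{38946821} - \frac{2 \sqrt{815}}{38946821} \approx 0.00015878$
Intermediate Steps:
$u = 42$ ($u = 7 \cdot 6 = 42$)
$h = 6241$ ($h = \left(42 + 37\right)^{2} = 79^{2} = 6241$)
$\frac{1}{h + \sqrt{2982 + 278}} = \frac{1}{6241 + \sqrt{2982 + 278}} = \frac{1}{6241 + \sqrt{3260}} = \frac{1}{6241 + 2 \sqrt{815}}$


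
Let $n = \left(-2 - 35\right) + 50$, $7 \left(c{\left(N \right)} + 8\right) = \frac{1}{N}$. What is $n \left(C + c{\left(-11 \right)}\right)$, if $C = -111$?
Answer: $- \frac{119132}{77} \approx -1547.2$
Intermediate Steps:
$c{\left(N \right)} = -8 + \frac{1}{7 N}$
$n = 13$ ($n = -37 + 50 = 13$)
$n \left(C + c{\left(-11 \right)}\right) = 13 \left(-111 - \left(8 - \frac{1}{7 \left(-11\right)}\right)\right) = 13 \left(-111 + \left(-8 + \frac{1}{7} \left(- \frac{1}{11}\right)\right)\right) = 13 \left(-111 - \frac{617}{77}\right) = 13 \left(- \frac{9164}{77}\right) = - \frac{119132}{77}$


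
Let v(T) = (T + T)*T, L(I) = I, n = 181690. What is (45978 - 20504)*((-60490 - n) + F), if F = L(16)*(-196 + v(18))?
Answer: -5985065352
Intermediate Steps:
v(T) = 2*T² (v(T) = (2*T)*T = 2*T²)
F = 7232 (F = 16*(-196 + 2*18²) = 16*(-196 + 2*324) = 16*(-196 + 648) = 16*452 = 7232)
(45978 - 20504)*((-60490 - n) + F) = (45978 - 20504)*((-60490 - 1*181690) + 7232) = 25474*((-60490 - 181690) + 7232) = 25474*(-242180 + 7232) = 25474*(-234948) = -5985065352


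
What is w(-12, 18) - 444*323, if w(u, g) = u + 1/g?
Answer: -2581631/18 ≈ -1.4342e+5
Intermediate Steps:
w(-12, 18) - 444*323 = (-12 + 1/18) - 444*323 = (-12 + 1/18) - 143412 = -215/18 - 143412 = -2581631/18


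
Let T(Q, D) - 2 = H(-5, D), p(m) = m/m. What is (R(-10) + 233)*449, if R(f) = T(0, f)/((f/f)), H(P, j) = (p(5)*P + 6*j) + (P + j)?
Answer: 69595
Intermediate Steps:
p(m) = 1
H(P, j) = 2*P + 7*j (H(P, j) = (1*P + 6*j) + (P + j) = (P + 6*j) + (P + j) = 2*P + 7*j)
T(Q, D) = -8 + 7*D (T(Q, D) = 2 + (2*(-5) + 7*D) = 2 + (-10 + 7*D) = -8 + 7*D)
R(f) = -8 + 7*f (R(f) = (-8 + 7*f)/((f/f)) = (-8 + 7*f)/1 = (-8 + 7*f)*1 = -8 + 7*f)
(R(-10) + 233)*449 = ((-8 + 7*(-10)) + 233)*449 = ((-8 - 70) + 233)*449 = (-78 + 233)*449 = 155*449 = 69595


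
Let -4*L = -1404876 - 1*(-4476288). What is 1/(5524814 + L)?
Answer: 1/4756961 ≈ 2.1022e-7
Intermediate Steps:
L = -767853 (L = -(-1404876 - 1*(-4476288))/4 = -(-1404876 + 4476288)/4 = -¼*3071412 = -767853)
1/(5524814 + L) = 1/(5524814 - 767853) = 1/4756961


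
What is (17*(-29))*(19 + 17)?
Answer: -17748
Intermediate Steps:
(17*(-29))*(19 + 17) = -493*36 = -17748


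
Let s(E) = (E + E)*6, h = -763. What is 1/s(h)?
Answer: -1/9156 ≈ -0.00010922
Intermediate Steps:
s(E) = 12*E (s(E) = (2*E)*6 = 12*E)
1/s(h) = 1/(12*(-763)) = 1/(-9156) = -1/9156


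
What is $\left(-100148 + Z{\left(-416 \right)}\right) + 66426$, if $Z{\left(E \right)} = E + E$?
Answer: $-34554$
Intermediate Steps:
$Z{\left(E \right)} = 2 E$
$\left(-100148 + Z{\left(-416 \right)}\right) + 66426 = \left(-100148 + 2 \left(-416\right)\right) + 66426 = \left(-100148 - 832\right) + 66426 = -100980 + 66426 = -34554$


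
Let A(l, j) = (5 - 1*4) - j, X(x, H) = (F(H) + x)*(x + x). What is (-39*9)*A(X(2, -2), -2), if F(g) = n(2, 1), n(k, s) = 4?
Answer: -1053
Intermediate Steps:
F(g) = 4
X(x, H) = 2*x*(4 + x) (X(x, H) = (4 + x)*(x + x) = (4 + x)*(2*x) = 2*x*(4 + x))
A(l, j) = 1 - j (A(l, j) = (5 - 4) - j = 1 - j)
(-39*9)*A(X(2, -2), -2) = (-39*9)*(1 - 1*(-2)) = -351*(1 + 2) = -351*3 = -1053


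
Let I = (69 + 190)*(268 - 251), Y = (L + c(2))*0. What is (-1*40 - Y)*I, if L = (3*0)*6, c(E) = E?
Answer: -176120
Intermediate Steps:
L = 0 (L = 0*6 = 0)
Y = 0 (Y = (0 + 2)*0 = 2*0 = 0)
I = 4403 (I = 259*17 = 4403)
(-1*40 - Y)*I = (-1*40 - 1*0)*4403 = (-40 + 0)*4403 = -40*4403 = -176120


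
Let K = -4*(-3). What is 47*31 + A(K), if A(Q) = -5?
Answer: 1452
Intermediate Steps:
K = 12
47*31 + A(K) = 47*31 - 5 = 1457 - 5 = 1452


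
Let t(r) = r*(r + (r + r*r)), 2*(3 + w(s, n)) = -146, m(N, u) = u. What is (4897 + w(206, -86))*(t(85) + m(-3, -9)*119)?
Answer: 3025196784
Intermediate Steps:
w(s, n) = -76 (w(s, n) = -3 + (½)*(-146) = -3 - 73 = -76)
t(r) = r*(r² + 2*r) (t(r) = r*(r + (r + r²)) = r*(r² + 2*r))
(4897 + w(206, -86))*(t(85) + m(-3, -9)*119) = (4897 - 76)*(85²*(2 + 85) - 9*119) = 4821*(7225*87 - 1071) = 4821*(628575 - 1071) = 4821*627504 = 3025196784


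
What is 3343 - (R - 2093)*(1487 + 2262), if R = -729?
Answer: 10583021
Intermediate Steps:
3343 - (R - 2093)*(1487 + 2262) = 3343 - (-729 - 2093)*(1487 + 2262) = 3343 - (-2822)*3749 = 3343 - 1*(-10579678) = 3343 + 10579678 = 10583021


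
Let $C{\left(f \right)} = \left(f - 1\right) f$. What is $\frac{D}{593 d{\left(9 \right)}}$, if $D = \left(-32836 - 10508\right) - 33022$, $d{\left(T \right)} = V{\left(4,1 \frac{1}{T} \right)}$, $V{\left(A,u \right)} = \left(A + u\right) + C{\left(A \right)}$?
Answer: $- \frac{687294}{85985} \approx -7.9932$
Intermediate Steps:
$C{\left(f \right)} = f \left(-1 + f\right)$ ($C{\left(f \right)} = \left(-1 + f\right) f = f \left(-1 + f\right)$)
$V{\left(A,u \right)} = A + u + A \left(-1 + A\right)$ ($V{\left(A,u \right)} = \left(A + u\right) + A \left(-1 + A\right) = A + u + A \left(-1 + A\right)$)
$d{\left(T \right)} = 16 + \frac{1}{T}$ ($d{\left(T \right)} = 1 \frac{1}{T} + 4^{2} = \frac{1}{T} + 16 = 16 + \frac{1}{T}$)
$D = -76366$ ($D = -43344 - 33022 = -76366$)
$\frac{D}{593 d{\left(9 \right)}} = - \frac{76366}{593 \left(16 + \frac{1}{9}\right)} = - \frac{76366}{593 \cdot \frac{145}{9}} = - \frac{76366}{\frac{85985}{9}} = \left(-76366\right) \frac{9}{85985} = - \frac{687294}{85985}$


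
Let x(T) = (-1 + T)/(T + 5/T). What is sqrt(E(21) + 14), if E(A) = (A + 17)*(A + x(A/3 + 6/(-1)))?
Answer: 2*sqrt(203) ≈ 28.496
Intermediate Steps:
x(T) = (-1 + T)/(T + 5/T)
E(A) = (17 + A)*(A + (-7 + A/3)*(-6 + A/3)/(5 + (-6 + A/3)**2)) (E(A) = (A + 17)*(A + (A/3 + 6/(-1))*(-1 + (A/3 + 6/(-1)))/(5 + (A/3 + 6/(-1))**2)) = (17 + A)*(A + (A*(1/3) + 6*(-1))*(-1 + (A*(1/3) + 6*(-1)))/(5 + (A*(1/3) + 6*(-1))**2)) = (17 + A)*(A + (A/3 - 6)*(-1 + (A/3 - 6))/(5 + (A/3 - 6)**2)) = (17 + A)*(A + (-6 + A/3)*(-1 + (-6 + A/3))/(5 + (-6 + A/3)**2)) = (17 + A)*(A + (-6 + A/3)*(-7 + A/3)/(5 + (-6 + A/3)**2)) = (17 + A)*(A + (-7 + A/3)*(-6 + A/3)/(5 + (-6 + A/3)**2)))
sqrt(E(21) + 14) = sqrt((6426 + 21**4 - 265*21**2 - 18*21**3 + 5988*21)/(369 + 21**2 - 36*21) + 14) = sqrt((6426 + 194481 - 265*441 - 18*9261 + 125748)/(369 + 441 - 756) + 14) = sqrt((6426 + 194481 - 116865 - 166698 + 125748)/54 + 14) = sqrt((1/54)*43092 + 14) = sqrt(798 + 14) = sqrt(812) = 2*sqrt(203)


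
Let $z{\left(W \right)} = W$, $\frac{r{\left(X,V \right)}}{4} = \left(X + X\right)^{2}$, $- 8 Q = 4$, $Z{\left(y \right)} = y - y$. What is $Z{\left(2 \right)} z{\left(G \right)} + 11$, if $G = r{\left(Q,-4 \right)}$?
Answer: $11$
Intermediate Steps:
$Z{\left(y \right)} = 0$
$Q = - \frac{1}{2}$ ($Q = \left(- \frac{1}{8}\right) 4 = - \frac{1}{2} \approx -0.5$)
$r{\left(X,V \right)} = 16 X^{2}$ ($r{\left(X,V \right)} = 4 \left(X + X\right)^{2} = 4 \left(2 X\right)^{2} = 4 \cdot 4 X^{2} = 16 X^{2}$)
$G = 4$ ($G = 16 \left(- \frac{1}{2}\right)^{2} = 16 \cdot \frac{1}{4} = 4$)
$Z{\left(2 \right)} z{\left(G \right)} + 11 = 0 \cdot 4 + 11 = 0 + 11 = 11$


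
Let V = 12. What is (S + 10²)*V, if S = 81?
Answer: 2172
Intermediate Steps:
(S + 10²)*V = (81 + 10²)*12 = (81 + 100)*12 = 181*12 = 2172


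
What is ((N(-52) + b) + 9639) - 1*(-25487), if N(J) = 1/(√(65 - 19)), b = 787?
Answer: 35913 + √46/46 ≈ 35913.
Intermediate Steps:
N(J) = √46/46 (N(J) = 1/(√46) = √46/46)
((N(-52) + b) + 9639) - 1*(-25487) = ((√46/46 + 787) + 9639) - 1*(-25487) = ((787 + √46/46) + 9639) + 25487 = (10426 + √46/46) + 25487 = 35913 + √46/46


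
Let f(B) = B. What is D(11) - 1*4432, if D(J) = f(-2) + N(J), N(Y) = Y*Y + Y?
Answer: -4302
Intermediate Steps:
N(Y) = Y + Y² (N(Y) = Y² + Y = Y + Y²)
D(J) = -2 + J*(1 + J)
D(11) - 1*4432 = (-2 + 11*(1 + 11)) - 1*4432 = (-2 + 11*12) - 4432 = (-2 + 132) - 4432 = 130 - 4432 = -4302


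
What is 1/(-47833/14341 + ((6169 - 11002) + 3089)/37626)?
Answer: -269797233/912387581 ≈ -0.29570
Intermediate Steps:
1/(-47833/14341 + ((6169 - 11002) + 3089)/37626) = 1/(-47833*1/14341 + (-4833 + 3089)*(1/37626)) = 1/(-47833/14341 - 1744*1/37626) = 1/(-47833/14341 - 872/18813) = 1/(-912387581/269797233) = -269797233/912387581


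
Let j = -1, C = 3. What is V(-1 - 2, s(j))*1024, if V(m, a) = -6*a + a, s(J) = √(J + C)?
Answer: -5120*√2 ≈ -7240.8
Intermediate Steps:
s(J) = √(3 + J) (s(J) = √(J + 3) = √(3 + J))
V(m, a) = -5*a
V(-1 - 2, s(j))*1024 = -5*√(3 - 1)*1024 = -5*√2*1024 = -5120*√2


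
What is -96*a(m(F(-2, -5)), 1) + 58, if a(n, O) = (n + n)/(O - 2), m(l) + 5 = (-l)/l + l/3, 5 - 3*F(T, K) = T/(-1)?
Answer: -1030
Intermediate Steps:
F(T, K) = 5/3 + T/3 (F(T, K) = 5/3 - T/(3*(-1)) = 5/3 - T*(-1)/3 = 5/3 - (-1)*T/3 = 5/3 + T/3)
m(l) = -6 + l/3 (m(l) = -5 + ((-l)/l + l/3) = -5 + (-1 + l*(⅓)) = -5 + (-1 + l/3) = -6 + l/3)
a(n, O) = 2*n/(-2 + O) (a(n, O) = (2*n)/(-2 + O) = 2*n/(-2 + O))
-96*a(m(F(-2, -5)), 1) + 58 = -192*(-6 + (5/3 + (⅓)*(-2))/3)/(-2 + 1) + 58 = -192*(-6 + (5/3 - ⅔)/3)/(-1) + 58 = -192*(-6 + (⅓)*1)*(-1) + 58 = -192*(-6 + ⅓)*(-1) + 58 = -192*(-17)*(-1)/3 + 58 = -96*34/3 + 58 = -1088 + 58 = -1030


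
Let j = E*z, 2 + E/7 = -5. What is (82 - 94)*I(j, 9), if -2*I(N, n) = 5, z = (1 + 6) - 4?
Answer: 30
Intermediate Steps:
E = -49 (E = -14 + 7*(-5) = -14 - 35 = -49)
z = 3 (z = 7 - 4 = 3)
j = -147 (j = -49*3 = -147)
I(N, n) = -5/2 (I(N, n) = -½*5 = -5/2)
(82 - 94)*I(j, 9) = (82 - 94)*(-5/2) = -12*(-5/2) = 30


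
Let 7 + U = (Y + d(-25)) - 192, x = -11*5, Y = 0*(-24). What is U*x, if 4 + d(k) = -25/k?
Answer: 11110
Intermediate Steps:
Y = 0
x = -55
d(k) = -4 - 25/k
U = -202 (U = -7 + ((0 + (-4 - 25/(-25))) - 192) = -7 + ((0 + (-4 - 25*(-1/25))) - 192) = -7 + ((0 + (-4 + 1)) - 192) = -7 + ((0 - 3) - 192) = -7 + (-3 - 192) = -7 - 195 = -202)
U*x = -202*(-55) = 11110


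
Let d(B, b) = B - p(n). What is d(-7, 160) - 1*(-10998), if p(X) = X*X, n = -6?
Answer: 10955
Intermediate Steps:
p(X) = X**2
d(B, b) = -36 + B (d(B, b) = B - 1*(-6)**2 = B - 1*36 = B - 36 = -36 + B)
d(-7, 160) - 1*(-10998) = (-36 - 7) - 1*(-10998) = -43 + 10998 = 10955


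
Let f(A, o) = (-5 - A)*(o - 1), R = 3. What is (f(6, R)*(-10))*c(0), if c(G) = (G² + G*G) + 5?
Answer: 1100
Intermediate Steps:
f(A, o) = (-1 + o)*(-5 - A) (f(A, o) = (-5 - A)*(-1 + o) = (-1 + o)*(-5 - A))
c(G) = 5 + 2*G² (c(G) = (G² + G²) + 5 = 2*G² + 5 = 5 + 2*G²)
(f(6, R)*(-10))*c(0) = ((5 + 6 - 5*3 - 1*6*3)*(-10))*(5 + 2*0²) = ((5 + 6 - 15 - 18)*(-10))*(5 + 2*0) = (-22*(-10))*(5 + 0) = 220*5 = 1100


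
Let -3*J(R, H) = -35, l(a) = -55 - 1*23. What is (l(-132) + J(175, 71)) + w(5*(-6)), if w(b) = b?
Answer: -289/3 ≈ -96.333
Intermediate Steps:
l(a) = -78 (l(a) = -55 - 23 = -78)
J(R, H) = 35/3 (J(R, H) = -⅓*(-35) = 35/3)
(l(-132) + J(175, 71)) + w(5*(-6)) = (-78 + 35/3) + 5*(-6) = -199/3 - 30 = -289/3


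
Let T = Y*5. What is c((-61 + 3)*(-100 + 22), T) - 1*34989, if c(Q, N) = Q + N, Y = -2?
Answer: -30475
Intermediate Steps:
T = -10 (T = -2*5 = -10)
c(Q, N) = N + Q
c((-61 + 3)*(-100 + 22), T) - 1*34989 = (-10 + (-61 + 3)*(-100 + 22)) - 1*34989 = (-10 - 58*(-78)) - 34989 = (-10 + 4524) - 34989 = 4514 - 34989 = -30475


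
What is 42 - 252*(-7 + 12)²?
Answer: -6258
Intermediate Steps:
42 - 252*(-7 + 12)² = 42 - 252*5² = 42 - 252*25 = 42 - 6300 = -6258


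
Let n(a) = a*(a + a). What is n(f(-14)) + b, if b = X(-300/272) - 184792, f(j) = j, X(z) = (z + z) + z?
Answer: -12539425/68 ≈ -1.8440e+5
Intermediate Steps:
X(z) = 3*z (X(z) = 2*z + z = 3*z)
b = -12566081/68 (b = 3*(-300/272) - 184792 = 3*(-300*1/272) - 184792 = 3*(-75/68) - 184792 = -225/68 - 184792 = -12566081/68 ≈ -1.8480e+5)
n(a) = 2*a**2 (n(a) = a*(2*a) = 2*a**2)
n(f(-14)) + b = 2*(-14)**2 - 12566081/68 = 2*196 - 12566081/68 = 392 - 12566081/68 = -12539425/68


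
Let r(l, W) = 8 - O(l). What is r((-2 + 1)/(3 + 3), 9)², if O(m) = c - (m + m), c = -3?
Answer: 1024/9 ≈ 113.78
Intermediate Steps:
O(m) = -3 - 2*m (O(m) = -3 - (m + m) = -3 - 2*m)
r(l, W) = 11 + 2*l (r(l, W) = 8 - (-3 - 2*l) = 8 + (3 + 2*l) = 11 + 2*l)
r((-2 + 1)/(3 + 3), 9)² = (11 + 2*((-2 + 1)/(3 + 3)))² = (11 + 2*(-1/6))² = (11 + 2*(-1*⅙))² = (11 + 2*(-⅙))² = (11 - ⅓)² = (32/3)² = 1024/9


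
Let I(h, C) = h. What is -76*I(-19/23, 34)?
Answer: 1444/23 ≈ 62.783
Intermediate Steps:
-76*I(-19/23, 34) = -(-1444)/23 = -76*(-19/23) = 1444/23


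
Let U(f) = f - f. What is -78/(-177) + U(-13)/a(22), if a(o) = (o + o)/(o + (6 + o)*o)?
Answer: 26/59 ≈ 0.44068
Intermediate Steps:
U(f) = 0
a(o) = 2*o/(o + o*(6 + o)) (a(o) = (2*o)/(o + o*(6 + o)) = 2*o/(o + o*(6 + o)))
-78/(-177) + U(-13)/a(22) = -78/(-177) + 0/((2/(7 + 22))) = -78*(-1/177) + 0/((2/29)) = 26/59 + 0/((2*(1/29))) = 26/59 + 0/(2/29) = 26/59 + 0*(29/2) = 26/59 + 0 = 26/59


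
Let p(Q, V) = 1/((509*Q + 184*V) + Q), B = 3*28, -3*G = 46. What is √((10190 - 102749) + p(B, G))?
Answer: I*√333523470716214/60028 ≈ 304.24*I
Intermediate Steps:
G = -46/3 (G = -⅓*46 = -46/3 ≈ -15.333)
B = 84
p(Q, V) = 1/(184*V + 510*Q) (p(Q, V) = 1/((184*V + 509*Q) + Q) = 1/(184*V + 510*Q))
√((10190 - 102749) + p(B, G)) = √((10190 - 102749) + 1/(2*(92*(-46/3) + 255*84))) = √(-92559 + 1/(2*(-4232/3 + 21420))) = √(-92559 + 1/(2*(60028/3))) = √(-92559 + (½)*(3/60028)) = √(-92559 + 3/120056) = √(-11112263301/120056) = I*√333523470716214/60028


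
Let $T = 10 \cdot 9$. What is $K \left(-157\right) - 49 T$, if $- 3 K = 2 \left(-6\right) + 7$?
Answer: $- \frac{14015}{3} \approx -4671.7$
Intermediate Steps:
$K = \frac{5}{3}$ ($K = - \frac{2 \left(-6\right) + 7}{3} = - \frac{-12 + 7}{3} = \left(- \frac{1}{3}\right) \left(-5\right) = \frac{5}{3} \approx 1.6667$)
$T = 90$
$K \left(-157\right) - 49 T = \frac{5}{3} \left(-157\right) - 4410 = - \frac{785}{3} - 4410 = - \frac{14015}{3}$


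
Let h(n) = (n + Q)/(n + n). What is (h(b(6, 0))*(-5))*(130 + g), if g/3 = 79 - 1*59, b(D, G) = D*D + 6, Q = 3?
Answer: -7125/14 ≈ -508.93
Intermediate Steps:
b(D, G) = 6 + D² (b(D, G) = D² + 6 = 6 + D²)
h(n) = (3 + n)/(2*n) (h(n) = (n + 3)/(n + n) = (3 + n)/((2*n)) = (3 + n)*(1/(2*n)) = (3 + n)/(2*n))
g = 60 (g = 3*(79 - 1*59) = 3*(79 - 59) = 3*20 = 60)
(h(b(6, 0))*(-5))*(130 + g) = (((3 + (6 + 6²))/(2*(6 + 6²)))*(-5))*(130 + 60) = (((3 + (6 + 36))/(2*(6 + 36)))*(-5))*190 = (((½)*(3 + 42)/42)*(-5))*190 = (((½)*(1/42)*45)*(-5))*190 = ((15/28)*(-5))*190 = -75/28*190 = -7125/14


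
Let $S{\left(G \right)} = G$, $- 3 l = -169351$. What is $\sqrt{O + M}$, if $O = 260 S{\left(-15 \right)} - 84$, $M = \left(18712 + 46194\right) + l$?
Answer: $\frac{\sqrt{1056351}}{3} \approx 342.6$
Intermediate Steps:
$l = \frac{169351}{3}$ ($l = \left(- \frac{1}{3}\right) \left(-169351\right) = \frac{169351}{3} \approx 56450.0$)
$M = \frac{364069}{3}$ ($M = \left(18712 + 46194\right) + \frac{169351}{3} = 64906 + \frac{169351}{3} = \frac{364069}{3} \approx 1.2136 \cdot 10^{5}$)
$O = -3984$ ($O = 260 \left(-15\right) - 84 = -3900 - 84 = -3984$)
$\sqrt{O + M} = \sqrt{-3984 + \frac{364069}{3}} = \sqrt{\frac{352117}{3}} = \frac{\sqrt{1056351}}{3}$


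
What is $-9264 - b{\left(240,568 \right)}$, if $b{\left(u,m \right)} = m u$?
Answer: $-145584$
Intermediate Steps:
$-9264 - b{\left(240,568 \right)} = -9264 - 568 \cdot 240 = -9264 - 136320 = -145584$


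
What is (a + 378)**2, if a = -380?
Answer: 4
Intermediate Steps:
(a + 378)**2 = (-380 + 378)**2 = (-2)**2 = 4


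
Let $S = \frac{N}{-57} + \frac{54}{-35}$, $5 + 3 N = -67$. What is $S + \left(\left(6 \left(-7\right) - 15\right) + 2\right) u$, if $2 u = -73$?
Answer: $\frac{2668483}{1330} \approx 2006.4$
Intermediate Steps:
$N = -24$ ($N = - \frac{5}{3} + \frac{1}{3} \left(-67\right) = - \frac{5}{3} - \frac{67}{3} = -24$)
$u = - \frac{73}{2}$ ($u = \frac{1}{2} \left(-73\right) = - \frac{73}{2} \approx -36.5$)
$S = - \frac{746}{665}$ ($S = - \frac{24}{-57} + \frac{54}{-35} = \left(-24\right) \left(- \frac{1}{57}\right) + 54 \left(- \frac{1}{35}\right) = \frac{8}{19} - \frac{54}{35} = - \frac{746}{665} \approx -1.1218$)
$S + \left(\left(6 \left(-7\right) - 15\right) + 2\right) u = - \frac{746}{665} + \left(\left(6 \left(-7\right) - 15\right) + 2\right) \left(- \frac{73}{2}\right) = - \frac{746}{665} + \left(\left(-42 - 15\right) + 2\right) \left(- \frac{73}{2}\right) = - \frac{746}{665} + \left(-57 + 2\right) \left(- \frac{73}{2}\right) = - \frac{746}{665} - - \frac{4015}{2} = - \frac{746}{665} + \frac{4015}{2} = \frac{2668483}{1330}$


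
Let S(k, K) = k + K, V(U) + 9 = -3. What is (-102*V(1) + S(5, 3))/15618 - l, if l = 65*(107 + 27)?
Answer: -68015774/7809 ≈ -8709.9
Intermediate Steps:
V(U) = -12 (V(U) = -9 - 3 = -12)
S(k, K) = K + k
l = 8710 (l = 65*134 = 8710)
(-102*V(1) + S(5, 3))/15618 - l = (-102*(-12) + (3 + 5))/15618 - 1*8710 = (1224 + 8)*(1/15618) - 8710 = 1232*(1/15618) - 8710 = 616/7809 - 8710 = -68015774/7809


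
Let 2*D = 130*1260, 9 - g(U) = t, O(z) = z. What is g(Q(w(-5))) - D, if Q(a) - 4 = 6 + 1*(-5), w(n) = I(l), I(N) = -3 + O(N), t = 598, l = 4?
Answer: -82489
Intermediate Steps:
I(N) = -3 + N
w(n) = 1 (w(n) = -3 + 4 = 1)
Q(a) = 5 (Q(a) = 4 + (6 + 1*(-5)) = 4 + (6 - 5) = 4 + 1 = 5)
g(U) = -589 (g(U) = 9 - 1*598 = 9 - 598 = -589)
D = 81900 (D = (130*1260)/2 = (½)*163800 = 81900)
g(Q(w(-5))) - D = -589 - 1*81900 = -589 - 81900 = -82489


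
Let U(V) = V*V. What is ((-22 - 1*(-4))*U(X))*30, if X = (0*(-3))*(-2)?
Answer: 0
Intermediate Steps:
X = 0 (X = 0*(-2) = 0)
U(V) = V**2
((-22 - 1*(-4))*U(X))*30 = ((-22 - 1*(-4))*0**2)*30 = ((-22 + 4)*0)*30 = -18*0*30 = 0*30 = 0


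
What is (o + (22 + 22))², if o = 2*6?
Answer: 3136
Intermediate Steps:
o = 12
(o + (22 + 22))² = (12 + (22 + 22))² = (12 + 44)² = 56² = 3136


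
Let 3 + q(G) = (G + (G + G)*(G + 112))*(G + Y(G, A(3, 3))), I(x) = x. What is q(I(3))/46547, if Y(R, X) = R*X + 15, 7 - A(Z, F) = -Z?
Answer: 33261/46547 ≈ 0.71457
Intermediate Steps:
A(Z, F) = 7 + Z (A(Z, F) = 7 - (-1)*Z = 7 + Z)
Y(R, X) = 15 + R*X
q(G) = -3 + (15 + 11*G)*(G + 2*G*(112 + G)) (q(G) = -3 + (G + (G + G)*(G + 112))*(G + (15 + G*(7 + 3))) = -3 + (G + (2*G)*(112 + G))*(G + (15 + G*10)) = -3 + (G + 2*G*(112 + G))*(G + (15 + 10*G)) = -3 + (G + 2*G*(112 + G))*(15 + 11*G) = -3 + (15 + 11*G)*(G + 2*G*(112 + G)))
q(I(3))/46547 = (-3 + 22*3**3 + 2505*3**2 + 3375*3)/46547 = (-3 + 22*27 + 2505*9 + 10125)*(1/46547) = (-3 + 594 + 22545 + 10125)*(1/46547) = 33261*(1/46547) = 33261/46547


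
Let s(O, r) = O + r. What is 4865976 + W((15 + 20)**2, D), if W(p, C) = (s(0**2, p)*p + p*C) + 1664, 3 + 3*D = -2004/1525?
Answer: 388356708/61 ≈ 6.3665e+6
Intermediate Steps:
D = -2193/1525 (D = -1 + (-2004/1525)/3 = -1 + (-2004*1/1525)/3 = -1 + (1/3)*(-2004/1525) = -1 - 668/1525 = -2193/1525 ≈ -1.4380)
W(p, C) = 1664 + p**2 + C*p (W(p, C) = ((0**2 + p)*p + p*C) + 1664 = ((0 + p)*p + C*p) + 1664 = (p*p + C*p) + 1664 = (p**2 + C*p) + 1664 = 1664 + p**2 + C*p)
4865976 + W((15 + 20)**2, D) = 4865976 + (1664 + ((15 + 20)**2)**2 - 2193*(15 + 20)**2/1525) = 4865976 + (1664 + (35**2)**2 - 2193/1525*35**2) = 4865976 + (1664 + 1225**2 - 2193/1525*1225) = 4865976 + (1664 + 1500625 - 107457/61) = 4865976 + 91532172/61 = 388356708/61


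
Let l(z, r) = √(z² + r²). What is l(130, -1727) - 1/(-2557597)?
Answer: 1/2557597 + √2999429 ≈ 1731.9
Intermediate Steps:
l(z, r) = √(r² + z²)
l(130, -1727) - 1/(-2557597) = √((-1727)² + 130²) - 1/(-2557597) = √(2982529 + 16900) - 1*(-1/2557597) = √2999429 + 1/2557597 = 1/2557597 + √2999429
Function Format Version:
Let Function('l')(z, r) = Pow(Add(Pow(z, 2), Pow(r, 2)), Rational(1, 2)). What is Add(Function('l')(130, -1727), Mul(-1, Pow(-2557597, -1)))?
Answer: Add(Rational(1, 2557597), Pow(2999429, Rational(1, 2))) ≈ 1731.9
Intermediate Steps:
Function('l')(z, r) = Pow(Add(Pow(r, 2), Pow(z, 2)), Rational(1, 2))
Add(Function('l')(130, -1727), Mul(-1, Pow(-2557597, -1))) = Add(Pow(Add(Pow(-1727, 2), Pow(130, 2)), Rational(1, 2)), Mul(-1, Pow(-2557597, -1))) = Add(Pow(Add(2982529, 16900), Rational(1, 2)), Mul(-1, Rational(-1, 2557597))) = Add(Pow(2999429, Rational(1, 2)), Rational(1, 2557597)) = Add(Rational(1, 2557597), Pow(2999429, Rational(1, 2)))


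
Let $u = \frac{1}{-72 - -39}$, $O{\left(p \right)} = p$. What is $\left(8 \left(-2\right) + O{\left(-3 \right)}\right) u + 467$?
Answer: $\frac{15430}{33} \approx 467.58$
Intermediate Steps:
$u = - \frac{1}{33}$ ($u = \frac{1}{-72 + 39} = \frac{1}{-33} = - \frac{1}{33} \approx -0.030303$)
$\left(8 \left(-2\right) + O{\left(-3 \right)}\right) u + 467 = \left(8 \left(-2\right) - 3\right) \left(- \frac{1}{33}\right) + 467 = \left(-16 - 3\right) \left(- \frac{1}{33}\right) + 467 = \left(-19\right) \left(- \frac{1}{33}\right) + 467 = \frac{19}{33} + 467 = \frac{15430}{33}$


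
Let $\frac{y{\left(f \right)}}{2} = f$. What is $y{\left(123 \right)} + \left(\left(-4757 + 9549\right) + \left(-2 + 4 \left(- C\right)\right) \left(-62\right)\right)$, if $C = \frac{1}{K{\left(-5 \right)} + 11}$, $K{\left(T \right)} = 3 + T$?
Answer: $\frac{46706}{9} \approx 5189.6$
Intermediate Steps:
$y{\left(f \right)} = 2 f$
$C = \frac{1}{9}$ ($C = \frac{1}{\left(3 - 5\right) + 11} = \frac{1}{-2 + 11} = \frac{1}{9} \approx 0.11111$)
$y{\left(123 \right)} + \left(\left(-4757 + 9549\right) + \left(-2 + 4 \left(- C\right)\right) \left(-62\right)\right) = 2 \cdot 123 + \left(\left(-4757 + 9549\right) + \left(-2 + 4 \left(\left(-1\right) \frac{1}{9}\right)\right) \left(-62\right)\right) = 246 + \left(4792 + \left(-2 + 4 \left(- \frac{1}{9}\right)\right) \left(-62\right)\right) = 246 + \left(4792 + \left(-2 - \frac{4}{9}\right) \left(-62\right)\right) = 246 + \left(4792 - - \frac{1364}{9}\right) = 246 + \left(4792 + \frac{1364}{9}\right) = 246 + \frac{44492}{9} = \frac{46706}{9}$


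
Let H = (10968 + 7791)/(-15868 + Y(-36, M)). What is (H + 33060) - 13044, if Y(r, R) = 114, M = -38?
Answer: 315313305/15754 ≈ 20015.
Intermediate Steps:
H = -18759/15754 (H = (10968 + 7791)/(-15868 + 114) = 18759/(-15754) = 18759*(-1/15754) = -18759/15754 ≈ -1.1907)
(H + 33060) - 13044 = (-18759/15754 + 33060) - 13044 = 520808481/15754 - 13044 = 315313305/15754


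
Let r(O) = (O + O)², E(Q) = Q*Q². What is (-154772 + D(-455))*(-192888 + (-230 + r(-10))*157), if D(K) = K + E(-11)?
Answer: 26019626484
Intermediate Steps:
E(Q) = Q³
r(O) = 4*O² (r(O) = (2*O)² = 4*O²)
D(K) = -1331 + K (D(K) = K + (-11)³ = K - 1331 = -1331 + K)
(-154772 + D(-455))*(-192888 + (-230 + r(-10))*157) = (-154772 + (-1331 - 455))*(-192888 + (-230 + 4*(-10)²)*157) = (-154772 - 1786)*(-192888 + (-230 + 4*100)*157) = -156558*(-192888 + (-230 + 400)*157) = -156558*(-192888 + 170*157) = -156558*(-192888 + 26690) = -156558*(-166198) = 26019626484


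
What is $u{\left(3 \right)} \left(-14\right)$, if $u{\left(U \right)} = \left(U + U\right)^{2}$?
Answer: $-504$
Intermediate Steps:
$u{\left(U \right)} = 4 U^{2}$ ($u{\left(U \right)} = \left(2 U\right)^{2} = 4 U^{2}$)
$u{\left(3 \right)} \left(-14\right) = 4 \cdot 3^{2} \left(-14\right) = 4 \cdot 9 \left(-14\right) = 36 \left(-14\right) = -504$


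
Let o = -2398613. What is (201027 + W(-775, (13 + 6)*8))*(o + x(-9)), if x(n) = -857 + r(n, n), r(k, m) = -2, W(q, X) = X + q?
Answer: -480863786688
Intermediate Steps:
x(n) = -859 (x(n) = -857 - 2 = -859)
(201027 + W(-775, (13 + 6)*8))*(o + x(-9)) = (201027 + ((13 + 6)*8 - 775))*(-2398613 - 859) = (201027 + (19*8 - 775))*(-2399472) = (201027 + (152 - 775))*(-2399472) = (201027 - 623)*(-2399472) = 200404*(-2399472) = -480863786688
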